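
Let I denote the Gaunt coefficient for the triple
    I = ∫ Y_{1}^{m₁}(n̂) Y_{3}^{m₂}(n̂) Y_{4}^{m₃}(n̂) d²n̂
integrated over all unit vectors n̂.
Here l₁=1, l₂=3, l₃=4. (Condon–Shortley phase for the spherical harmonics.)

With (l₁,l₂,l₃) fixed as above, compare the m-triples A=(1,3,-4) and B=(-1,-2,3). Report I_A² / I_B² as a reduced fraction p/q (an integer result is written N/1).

l's match ⇒ only the (l;m) 3-j factors differ between A and B.
A: triangle coeff Δ(1,3,4) = 1/252; Σ_t [0,0]: t=0:+1/1440 = 1/1440; (3j)²=1/9 [(1 3 4; 1 3 -4)], sign=+1
B: triangle coeff Δ(1,3,4) = 1/252; Σ_t [0,0]: t=0:+1/240 = 1/240; (3j)²=1/12 [(1 3 4; -1 -2 3)], sign=-1
I_A²/I_B² = (1/9)/(1/12) = 4/3

4/3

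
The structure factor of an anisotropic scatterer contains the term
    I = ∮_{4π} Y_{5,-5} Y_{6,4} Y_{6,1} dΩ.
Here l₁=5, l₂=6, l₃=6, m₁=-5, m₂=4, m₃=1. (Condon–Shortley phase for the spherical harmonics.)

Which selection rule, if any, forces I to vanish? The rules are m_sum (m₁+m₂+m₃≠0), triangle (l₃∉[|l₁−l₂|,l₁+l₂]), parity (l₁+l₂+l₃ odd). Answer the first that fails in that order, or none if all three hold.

Σmᵢ = 0  ✓
l₃∈[|l₁−l₂|,l₁+l₂]=[1,11], have l₃=6  ✓
Σlᵢ = 17 ⇒ odd  ✗

parity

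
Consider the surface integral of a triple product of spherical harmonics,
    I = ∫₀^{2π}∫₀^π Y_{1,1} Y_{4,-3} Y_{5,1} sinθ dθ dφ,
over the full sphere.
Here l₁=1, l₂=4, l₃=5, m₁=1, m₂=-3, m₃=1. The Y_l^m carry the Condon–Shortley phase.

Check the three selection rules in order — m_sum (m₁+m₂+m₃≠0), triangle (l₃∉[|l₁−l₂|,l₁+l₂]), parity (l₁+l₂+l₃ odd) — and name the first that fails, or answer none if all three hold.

m_sum

azimuthal sum: 1 − 3 + 1 = -1  ✗
3 ≤ 5 ≤ 5 (triangle on l)
L = 1 + 4 + 5 = 10 (even)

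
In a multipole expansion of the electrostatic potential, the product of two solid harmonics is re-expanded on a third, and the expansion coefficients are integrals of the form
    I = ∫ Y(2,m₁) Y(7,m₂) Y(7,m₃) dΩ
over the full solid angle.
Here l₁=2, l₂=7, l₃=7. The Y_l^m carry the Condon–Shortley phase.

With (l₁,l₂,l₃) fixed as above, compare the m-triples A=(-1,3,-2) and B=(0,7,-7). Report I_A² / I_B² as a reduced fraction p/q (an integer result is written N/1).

Shared (l₁,l₂,l₃)=(2,7,7): N and (l;000)² cancel in I_A²/I_B².
A: Δ = 2!·2!·12!/17! = 1/185640; Racah Σ t=1..2: t=1:−1/4354560 t=2:+1/1935360 = 1/3483648; ⇒ 3j(2 7 7; -1 3 -2)² = 125/12376, sgn -1
B: Δ = 2!·2!·12!/17! = 1/185640; Racah Σ t=2..2: t=2:+1/1916006400 = 1/1916006400; ⇒ 3j(2 7 7; 0 7 -7)² = 91/2040, sgn +1
I_A²/I_B² = (125/12376)/(91/2040) = 1875/8281

1875/8281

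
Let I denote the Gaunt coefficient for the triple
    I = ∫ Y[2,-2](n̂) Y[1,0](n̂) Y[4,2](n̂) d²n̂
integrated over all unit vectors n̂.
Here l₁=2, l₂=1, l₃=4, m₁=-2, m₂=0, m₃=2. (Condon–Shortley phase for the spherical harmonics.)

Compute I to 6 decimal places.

0.000000

|2−1|≤4≤2+1 violated ⇒ I = 0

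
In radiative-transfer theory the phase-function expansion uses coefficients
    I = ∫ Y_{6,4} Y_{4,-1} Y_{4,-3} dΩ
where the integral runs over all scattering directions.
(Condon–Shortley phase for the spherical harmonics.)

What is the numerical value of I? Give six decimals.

-0.030176

m-sum 0 ✓  L=14 even ✓  2≤4≤10 ✓
Π(2lᵢ+1) = 13×9×9 = 1053
triangle coeff Δ(6,4,4) = 1/1261260
Σ_t [2,4]: t=2:+1/4608 t=3:−1/1296 t=4:+1/4608 = -7/20736
(3j)²=20/1287 [(6 4 4; 0 0 0)], sign=-1
Σ_t [1,2]: t=1:−1/28800 t=2:+1/34560 = -1/172800
(3j)²=1/1430 [(6 4 4; 4 -1 -3)], sign=+1
⇒ 4πI² = 18/1573
I = (-1)√(18/1573/(4π)) = -0.03017637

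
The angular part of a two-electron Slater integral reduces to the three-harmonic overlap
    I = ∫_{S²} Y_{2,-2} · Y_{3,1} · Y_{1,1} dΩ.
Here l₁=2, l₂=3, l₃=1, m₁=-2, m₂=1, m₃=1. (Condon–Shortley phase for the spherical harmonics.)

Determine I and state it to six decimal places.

-0.082589

Checks pass: Σm=0; 6 even; l₃=1∈[1,5].
(2·2+1)(2·3+1)(2·1+1) = 105
Δ: 4! 0! 2! / 7! → 1/105
sum: t=2:+1/4 = 1/4
3j²(2 3 1; 0 0 0) = Δ·Π!·Σ² = 3/35  (sign -1)
sum: t=4:+1/48 = 1/48
3j²(2 3 1; -2 1 1) = Δ·Π!·Σ² = 1/105  (sign +1)
combine: 4πI² = 105·3/35·1/105 = 3/35
take √, sign -1: I = -0.08258890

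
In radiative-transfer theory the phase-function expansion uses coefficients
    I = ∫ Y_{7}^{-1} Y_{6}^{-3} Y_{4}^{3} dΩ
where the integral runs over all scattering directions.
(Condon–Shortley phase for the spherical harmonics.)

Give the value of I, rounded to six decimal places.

0.000000

Σmᵢ = -1 ≠ 0, so the φ-integral vanishes; I = 0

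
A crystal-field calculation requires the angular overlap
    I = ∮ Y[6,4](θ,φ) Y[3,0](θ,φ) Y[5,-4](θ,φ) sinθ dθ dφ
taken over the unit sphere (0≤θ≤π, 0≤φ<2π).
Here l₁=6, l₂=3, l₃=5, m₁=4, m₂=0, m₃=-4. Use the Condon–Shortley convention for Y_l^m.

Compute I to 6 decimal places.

-0.139560

Checks pass: Σm=0; 14 even; l₃=5∈[3,9].
(2·6+1)(2·3+1)(2·5+1) = 1001
Δ: 4! 8! 2! / 15! → 1/675675
sum: t=1:−1/8640 t=2:+1/2304 t=3:−1/8640 = 7/34560
3j²(6 3 5; 0 0 0) = Δ·Π!·Σ² = 7/429  (sign -1)
sum: t=1:−1/60480 t=2:+1/161280 = -1/96768
3j²(6 3 5; 4 0 -4) = Δ·Π!·Σ² = 15/1001  (sign +1)
combine: 4πI² = 1001·7/429·15/1001 = 35/143
take √, sign -1: I = -0.13956004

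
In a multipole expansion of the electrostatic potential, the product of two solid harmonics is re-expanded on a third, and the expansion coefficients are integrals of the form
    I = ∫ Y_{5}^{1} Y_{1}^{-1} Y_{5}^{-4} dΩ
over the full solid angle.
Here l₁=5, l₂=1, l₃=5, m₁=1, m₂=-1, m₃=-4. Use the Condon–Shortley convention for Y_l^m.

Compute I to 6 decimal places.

Σmᵢ = -4 ≠ 0, so the φ-integral vanishes; I = 0

0.000000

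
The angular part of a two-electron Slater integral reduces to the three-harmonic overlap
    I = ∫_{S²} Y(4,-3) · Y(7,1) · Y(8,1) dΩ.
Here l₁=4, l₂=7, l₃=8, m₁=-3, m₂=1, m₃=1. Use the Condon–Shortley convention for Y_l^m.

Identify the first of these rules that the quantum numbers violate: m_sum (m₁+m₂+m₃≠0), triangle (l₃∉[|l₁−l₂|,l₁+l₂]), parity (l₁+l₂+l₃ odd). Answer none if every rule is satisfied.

m_sum

Σmᵢ = -1  ✗
l₃∈[|l₁−l₂|,l₁+l₂]=[3,11], have l₃=8
Σlᵢ = 19 ⇒ odd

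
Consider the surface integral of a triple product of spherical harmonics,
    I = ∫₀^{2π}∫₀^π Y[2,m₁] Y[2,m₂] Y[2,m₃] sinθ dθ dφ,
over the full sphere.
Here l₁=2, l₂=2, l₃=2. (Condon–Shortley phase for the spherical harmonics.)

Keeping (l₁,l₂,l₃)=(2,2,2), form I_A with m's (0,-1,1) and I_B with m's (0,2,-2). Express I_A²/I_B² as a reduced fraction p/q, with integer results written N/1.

Shared (l₁,l₂,l₃)=(2,2,2): N and (l;000)² cancel in I_A²/I_B².
A: Δ = 2!·2!·2!/7! = 1/630; Racah Σ t=0..1: t=0:+1/4 t=1:−1/2 = -1/4; ⇒ 3j(2 2 2; 0 -1 1)² = 1/70, sgn +1
B: Δ = 2!·2!·2!/7! = 1/630; Racah Σ t=2..2: t=2:+1/8 = 1/8; ⇒ 3j(2 2 2; 0 2 -2)² = 2/35, sgn +1
I_A²/I_B² = (1/70)/(2/35) = 1/4

1/4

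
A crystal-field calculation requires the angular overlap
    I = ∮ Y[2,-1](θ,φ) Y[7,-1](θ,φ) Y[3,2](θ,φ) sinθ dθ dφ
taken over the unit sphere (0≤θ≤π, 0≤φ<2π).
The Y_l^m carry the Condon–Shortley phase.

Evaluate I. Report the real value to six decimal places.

l₃=3 ∉ [5,9] — triangle fails ⇒ I = 0

0.000000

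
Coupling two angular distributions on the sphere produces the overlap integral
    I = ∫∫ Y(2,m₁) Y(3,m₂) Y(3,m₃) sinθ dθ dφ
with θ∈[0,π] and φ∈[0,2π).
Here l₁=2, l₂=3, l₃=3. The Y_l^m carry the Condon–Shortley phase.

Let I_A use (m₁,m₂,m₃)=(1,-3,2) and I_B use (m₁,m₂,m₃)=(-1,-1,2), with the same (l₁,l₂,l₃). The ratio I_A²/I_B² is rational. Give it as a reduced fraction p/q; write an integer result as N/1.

5/3

Same 2,3,3: normalisation and zero-m 3j drop out of the ratio.
A: Δ: 2! 2! 4! / 9! → 1/3780; sum: t=0:+1/48 = 1/48; 3j²(2 3 3; 1 -3 2) = Δ·Π!·Σ² = 5/84  (sign -1)
B: Δ: 2! 2! 4! / 9! → 1/3780; sum: t=1:−1/12 t=2:+1/48 = -1/16; 3j²(2 3 3; -1 -1 2) = Δ·Π!·Σ² = 1/28  (sign +1)
I_A²/I_B² = (5/84)/(1/28) = 5/3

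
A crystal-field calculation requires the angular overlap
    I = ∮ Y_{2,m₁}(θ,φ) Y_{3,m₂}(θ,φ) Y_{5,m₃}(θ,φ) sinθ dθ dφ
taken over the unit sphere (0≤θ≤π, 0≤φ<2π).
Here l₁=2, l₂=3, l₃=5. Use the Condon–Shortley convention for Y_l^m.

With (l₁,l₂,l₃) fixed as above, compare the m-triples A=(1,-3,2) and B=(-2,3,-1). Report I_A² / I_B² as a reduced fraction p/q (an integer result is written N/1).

Same 2,3,5: normalisation and zero-m 3j drop out of the ratio.
A: Δ: 0! 4! 6! / 11! → 1/2310; sum: t=0:+1/4320 = 1/4320; 3j²(2 3 5; 1 -3 2) = Δ·Π!·Σ² = 1/330  (sign -1)
B: Δ: 0! 4! 6! / 11! → 1/2310; sum: t=0:+1/17280 = 1/17280; 3j²(2 3 5; -2 3 -1) = Δ·Π!·Σ² = 1/2310  (sign +1)
I_A²/I_B² = (1/330)/(1/2310) = 7/1

7/1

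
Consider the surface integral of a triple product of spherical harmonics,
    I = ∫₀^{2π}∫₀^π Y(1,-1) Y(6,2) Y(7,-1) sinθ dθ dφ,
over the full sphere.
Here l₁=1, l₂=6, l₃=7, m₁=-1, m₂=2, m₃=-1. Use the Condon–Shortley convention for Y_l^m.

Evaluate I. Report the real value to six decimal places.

m-sum 0 ✓  L=14 even ✓  5≤7≤7 ✓
Π(2lᵢ+1) = 3×13×15 = 585
triangle coeff Δ(1,6,7) = 1/1365
Σ_t [0,0]: t=0:+1/518400 = 1/518400
(3j)²=7/195 [(1 6 7; 0 0 0)], sign=-1
Σ_t [0,0]: t=0:+1/1935360 = 1/1935360
(3j)²=1/91 [(1 6 7; -1 2 -1)], sign=+1
⇒ 4πI² = 3/13
I = (-1)√(3/13/(4π)) = -0.13551395

-0.135514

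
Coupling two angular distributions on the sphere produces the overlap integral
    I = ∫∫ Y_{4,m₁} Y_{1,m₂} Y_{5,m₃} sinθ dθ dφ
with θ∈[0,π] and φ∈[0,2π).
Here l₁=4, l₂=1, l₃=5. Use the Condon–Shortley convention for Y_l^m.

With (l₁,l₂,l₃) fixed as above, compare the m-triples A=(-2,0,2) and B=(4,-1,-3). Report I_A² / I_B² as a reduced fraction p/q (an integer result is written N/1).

l's match ⇒ only the (l;m) 3-j factors differ between A and B.
A: triangle coeff Δ(4,1,5) = 1/495; Σ_t [0,0]: t=0:+1/1440 = 1/1440; (3j)²=7/165 [(4 1 5; -2 0 2)], sign=-1
B: triangle coeff Δ(4,1,5) = 1/495; Σ_t [0,0]: t=0:+1/80640 = 1/80640; (3j)²=1/495 [(4 1 5; 4 -1 -3)], sign=+1
I_A²/I_B² = (7/165)/(1/495) = 21/1

21/1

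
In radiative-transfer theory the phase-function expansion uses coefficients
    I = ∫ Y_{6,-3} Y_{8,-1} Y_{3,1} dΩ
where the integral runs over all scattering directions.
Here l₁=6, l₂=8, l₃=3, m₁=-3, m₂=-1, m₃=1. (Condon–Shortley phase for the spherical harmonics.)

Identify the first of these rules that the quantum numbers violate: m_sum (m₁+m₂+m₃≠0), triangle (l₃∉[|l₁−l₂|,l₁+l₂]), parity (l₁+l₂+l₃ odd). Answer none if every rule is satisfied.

m₁+m₂+m₃ = -3 − 1 + 1 = -3  ✗
triangle: |6−8|=2 ≤ l₃=3 ≤ 6+8=14
parity: l₁+l₂+l₃ = 17 is odd

m_sum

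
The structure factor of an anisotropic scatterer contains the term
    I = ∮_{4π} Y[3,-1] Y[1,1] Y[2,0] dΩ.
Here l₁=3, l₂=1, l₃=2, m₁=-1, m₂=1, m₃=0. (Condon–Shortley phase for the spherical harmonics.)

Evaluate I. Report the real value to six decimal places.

-0.202301

Rules hold: Σm=0, L=6 even, 2≤2≤4.
N = 7·3·5 = 105
Δ = 2!·4!·0!/7! = 1/105
Racah Σ t=1..1: t=1:−1/4 = -1/4
⇒ 3j(3 1 2; 0 0 0)² = 3/35, sgn -1
Racah Σ t=2..2: t=2:+1/8 = 1/8
⇒ 3j(3 1 2; -1 1 0)² = 2/35, sgn +1
4πI² = N·(3j₀)²·(3jₘ)² = 18/35
I = -1·√(0.514286/4π) = -0.20230066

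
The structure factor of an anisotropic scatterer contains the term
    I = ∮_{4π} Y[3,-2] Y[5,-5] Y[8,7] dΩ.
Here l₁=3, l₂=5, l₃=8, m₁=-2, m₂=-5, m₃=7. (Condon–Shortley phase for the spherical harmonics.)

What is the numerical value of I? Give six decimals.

Checks pass: Σm=0; 16 even; l₃=8∈[2,8].
(2·3+1)(2·5+1)(2·8+1) = 1309
Δ: 0! 6! 10! / 17! → 1/136136
sum: t=0:+1/518400 = 1/518400
3j²(3 5 8; 0 0 0) = Δ·Π!·Σ² = 56/2431  (sign +1)
sum: t=0:+1/435456000 = 1/435456000
3j²(3 5 8; -2 -5 7) = Δ·Π!·Σ² = 3/136  (sign -1)
combine: 4πI² = 1309·56/2431·3/136 = 147/221
take √, sign -1: I = -0.23006873

-0.230069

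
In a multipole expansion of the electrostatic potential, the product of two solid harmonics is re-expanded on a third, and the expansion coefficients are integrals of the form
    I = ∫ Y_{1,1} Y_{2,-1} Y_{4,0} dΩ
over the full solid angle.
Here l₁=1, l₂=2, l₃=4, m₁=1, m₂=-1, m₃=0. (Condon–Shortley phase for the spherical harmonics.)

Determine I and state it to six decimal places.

0.000000

|1−2|≤4≤1+2 violated ⇒ I = 0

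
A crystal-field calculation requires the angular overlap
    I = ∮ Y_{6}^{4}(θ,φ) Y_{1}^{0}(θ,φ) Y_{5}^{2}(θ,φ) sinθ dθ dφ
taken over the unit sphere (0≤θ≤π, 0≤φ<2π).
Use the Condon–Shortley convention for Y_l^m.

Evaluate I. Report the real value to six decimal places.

0.000000

Σmᵢ = 6 ≠ 0, so the φ-integral vanishes; I = 0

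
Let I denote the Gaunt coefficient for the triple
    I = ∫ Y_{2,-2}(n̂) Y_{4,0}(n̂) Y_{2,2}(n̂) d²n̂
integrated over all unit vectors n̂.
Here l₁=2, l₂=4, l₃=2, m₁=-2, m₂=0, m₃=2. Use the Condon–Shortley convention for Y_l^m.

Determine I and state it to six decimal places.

Checks pass: Σm=0; 8 even; l₃=2∈[2,6].
(2·2+1)(2·4+1)(2·2+1) = 225
Δ: 4! 0! 4! / 9! → 1/630
sum: t=2:+1/16 = 1/16
3j²(2 4 2; 0 0 0) = Δ·Π!·Σ² = 2/35  (sign +1)
sum: t=4:+1/576 = 1/576
3j²(2 4 2; -2 0 2) = Δ·Π!·Σ² = 1/630  (sign +1)
combine: 4πI² = 225·2/35·1/630 = 1/49
take √, sign +1: I = 0.04029926

0.040299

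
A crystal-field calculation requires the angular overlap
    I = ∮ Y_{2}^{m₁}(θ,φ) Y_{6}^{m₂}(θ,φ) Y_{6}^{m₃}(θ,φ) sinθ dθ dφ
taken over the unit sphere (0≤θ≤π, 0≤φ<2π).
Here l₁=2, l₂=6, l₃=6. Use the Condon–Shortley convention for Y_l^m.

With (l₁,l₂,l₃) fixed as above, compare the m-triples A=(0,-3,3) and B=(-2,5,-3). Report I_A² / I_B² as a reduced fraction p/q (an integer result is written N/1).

Same 2,6,6: normalisation and zero-m 3j drop out of the ratio.
A: Δ: 2! 2! 10! / 15! → 1/90090; sum: t=0:+1/120960 t=1:−1/80640 t=2:+1/1451520 = -1/290304; 3j²(2 6 6; 0 -3 3) = Δ·Π!·Σ² = 5/2002  (sign +1)
B: Δ: 2! 2! 10! / 15! → 1/90090; sum: t=2:+1/1451520 = 1/1451520; 3j²(2 6 6; -2 5 -3) = Δ·Π!·Σ² = 1/91  (sign -1)
I_A²/I_B² = (5/2002)/(1/91) = 5/22

5/22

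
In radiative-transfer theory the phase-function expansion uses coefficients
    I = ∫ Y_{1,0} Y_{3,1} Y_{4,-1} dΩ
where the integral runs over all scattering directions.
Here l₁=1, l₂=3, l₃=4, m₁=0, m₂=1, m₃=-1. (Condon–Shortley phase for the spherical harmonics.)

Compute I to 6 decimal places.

Checks pass: Σm=0; 8 even; l₃=4∈[2,4].
(2·1+1)(2·3+1)(2·4+1) = 189
Δ: 0! 2! 6! / 9! → 1/252
sum: t=0:+1/36 = 1/36
3j²(1 3 4; 0 0 0) = Δ·Π!·Σ² = 4/63  (sign +1)
sum: t=0:+1/48 = 1/48
3j²(1 3 4; 0 1 -1) = Δ·Π!·Σ² = 5/84  (sign -1)
combine: 4πI² = 189·4/63·5/84 = 5/7
take √, sign -1: I = -0.23841361

-0.238414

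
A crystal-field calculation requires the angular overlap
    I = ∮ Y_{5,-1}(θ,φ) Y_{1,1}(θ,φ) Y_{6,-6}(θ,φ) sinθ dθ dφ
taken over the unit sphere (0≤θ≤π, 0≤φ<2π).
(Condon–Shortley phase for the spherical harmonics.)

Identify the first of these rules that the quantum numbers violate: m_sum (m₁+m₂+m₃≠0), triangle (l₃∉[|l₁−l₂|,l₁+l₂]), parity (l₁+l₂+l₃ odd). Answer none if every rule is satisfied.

Σmᵢ = -6  ✗
l₃∈[|l₁−l₂|,l₁+l₂]=[4,6], have l₃=6
Σlᵢ = 12 ⇒ even

m_sum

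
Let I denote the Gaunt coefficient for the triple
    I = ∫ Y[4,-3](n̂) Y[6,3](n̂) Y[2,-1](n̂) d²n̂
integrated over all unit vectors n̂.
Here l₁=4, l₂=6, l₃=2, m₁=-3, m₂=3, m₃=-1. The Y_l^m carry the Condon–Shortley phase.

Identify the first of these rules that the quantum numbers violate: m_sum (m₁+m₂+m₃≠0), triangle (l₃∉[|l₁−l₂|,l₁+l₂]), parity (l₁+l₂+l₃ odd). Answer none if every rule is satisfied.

m_sum

azimuthal sum: -3 + 3 − 1 = -1  ✗
2 ≤ 2 ≤ 10 (triangle on l)
L = 4 + 6 + 2 = 12 (even)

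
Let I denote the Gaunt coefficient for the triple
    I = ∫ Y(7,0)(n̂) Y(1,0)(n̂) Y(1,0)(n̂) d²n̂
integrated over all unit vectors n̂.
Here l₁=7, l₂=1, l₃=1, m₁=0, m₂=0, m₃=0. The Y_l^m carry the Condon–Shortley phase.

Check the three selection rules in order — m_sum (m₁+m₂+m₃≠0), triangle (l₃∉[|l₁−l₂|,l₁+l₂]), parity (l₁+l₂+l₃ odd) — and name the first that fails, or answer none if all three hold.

Σmᵢ = 0  ✓
l₃∈[|l₁−l₂|,l₁+l₂]=[6,8], have l₃=1  ✗
Σlᵢ = 9 ⇒ odd

triangle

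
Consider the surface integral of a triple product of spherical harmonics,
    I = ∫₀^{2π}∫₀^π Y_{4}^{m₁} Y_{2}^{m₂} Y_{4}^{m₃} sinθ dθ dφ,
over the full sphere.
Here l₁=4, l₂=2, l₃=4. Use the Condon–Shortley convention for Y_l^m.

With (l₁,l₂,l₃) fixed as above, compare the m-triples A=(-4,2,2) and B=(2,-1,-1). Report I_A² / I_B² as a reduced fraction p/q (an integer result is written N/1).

56/81

Shared (l₁,l₂,l₃)=(4,2,4): N and (l;000)² cancel in I_A²/I_B².
A: Δ = 2!·6!·2!/11! = 1/13860; Racah Σ t=2..2: t=2:+1/2880 = 1/2880; ⇒ 3j(4 2 4; -4 2 2)² = 2/165, sgn +1
B: Δ = 2!·6!·2!/11! = 1/13860; Racah Σ t=0..1: t=0:+1/96 t=1:−1/240 = 1/160; ⇒ 3j(4 2 4; 2 -1 -1)² = 27/1540, sgn -1
I_A²/I_B² = (2/165)/(27/1540) = 56/81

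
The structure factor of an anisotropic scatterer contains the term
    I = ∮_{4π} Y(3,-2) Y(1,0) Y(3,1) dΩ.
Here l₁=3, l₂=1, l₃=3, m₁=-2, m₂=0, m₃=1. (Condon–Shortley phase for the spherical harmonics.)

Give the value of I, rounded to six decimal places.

0.000000

m-sum = -2 + 0 + 1 = -1 ≠ 0 ⇒ I = 0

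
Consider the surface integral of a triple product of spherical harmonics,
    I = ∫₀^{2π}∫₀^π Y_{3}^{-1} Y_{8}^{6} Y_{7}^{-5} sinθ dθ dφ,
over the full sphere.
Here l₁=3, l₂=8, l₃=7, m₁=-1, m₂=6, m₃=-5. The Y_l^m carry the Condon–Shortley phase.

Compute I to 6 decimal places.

Checks pass: Σm=0; 18 even; l₃=7∈[5,11].
(2·3+1)(2·8+1)(2·7+1) = 1785
Δ: 4! 2! 12! / 19! → 1/5290740
sum: t=1:−1/7257600 t=2:+1/2073600 t=3:−1/7257600 = 1/4838400
3j²(3 8 7; 0 0 0) = Δ·Π!·Σ² = 252/20995  (sign -1)
sum: t=2:+1/3832012800 t=3:−1/239500800 t=4:+1/348364800 = -1/958003200
3j²(3 8 7; -1 6 -5) = Δ·Π!·Σ² = 8/4845  (sign -1)
combine: 4πI² = 1785·252/20995·8/4845 = 14112/398905
take √, sign +1: I = 0.05305846

0.053058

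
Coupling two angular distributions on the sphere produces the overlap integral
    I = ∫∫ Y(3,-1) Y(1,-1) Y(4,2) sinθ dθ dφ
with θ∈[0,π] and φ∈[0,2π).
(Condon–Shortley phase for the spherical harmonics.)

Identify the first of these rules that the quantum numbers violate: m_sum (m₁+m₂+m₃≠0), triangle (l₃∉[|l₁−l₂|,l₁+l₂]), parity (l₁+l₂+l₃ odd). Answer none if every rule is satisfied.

Σmᵢ = 0  ✓
l₃∈[|l₁−l₂|,l₁+l₂]=[2,4], have l₃=4  ✓
Σlᵢ = 8 ⇒ even  ✓

none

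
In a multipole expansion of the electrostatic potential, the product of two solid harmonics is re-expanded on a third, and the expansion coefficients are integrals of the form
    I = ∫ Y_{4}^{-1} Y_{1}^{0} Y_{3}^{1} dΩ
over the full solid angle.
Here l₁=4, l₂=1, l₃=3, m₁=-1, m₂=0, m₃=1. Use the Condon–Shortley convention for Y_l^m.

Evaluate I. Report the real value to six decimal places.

Rules hold: Σm=0, L=8 even, 3≤3≤5.
N = 9·3·7 = 189
Δ = 2!·6!·0!/9! = 1/252
Racah Σ t=1..1: t=1:−1/36 = -1/36
⇒ 3j(4 1 3; 0 0 0)² = 4/63, sgn +1
Racah Σ t=1..1: t=1:−1/48 = -1/48
⇒ 3j(4 1 3; -1 0 1)² = 5/84, sgn -1
4πI² = N·(3j₀)²·(3jₘ)² = 5/7
I = -1·√(0.714286/4π) = -0.23841361

-0.238414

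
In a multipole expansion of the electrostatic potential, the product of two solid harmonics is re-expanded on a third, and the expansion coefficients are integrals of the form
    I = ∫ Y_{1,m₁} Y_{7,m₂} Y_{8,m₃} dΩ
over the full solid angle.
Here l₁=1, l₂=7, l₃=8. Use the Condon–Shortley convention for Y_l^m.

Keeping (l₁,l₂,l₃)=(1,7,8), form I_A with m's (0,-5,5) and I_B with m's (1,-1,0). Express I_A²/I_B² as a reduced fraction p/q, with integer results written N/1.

l's match ⇒ only the (l;m) 3-j factors differ between A and B.
A: triangle coeff Δ(1,7,8) = 1/2040; Σ_t [0,0]: t=0:+1/958003200 = 1/958003200; (3j)²=13/680 [(1 7 8; 0 -5 5)], sign=-1
B: triangle coeff Δ(1,7,8) = 1/2040; Σ_t [0,0]: t=0:+1/58060800 = 1/58060800; (3j)²=7/510 [(1 7 8; 1 -1 0)], sign=+1
I_A²/I_B² = (13/680)/(7/510) = 39/28

39/28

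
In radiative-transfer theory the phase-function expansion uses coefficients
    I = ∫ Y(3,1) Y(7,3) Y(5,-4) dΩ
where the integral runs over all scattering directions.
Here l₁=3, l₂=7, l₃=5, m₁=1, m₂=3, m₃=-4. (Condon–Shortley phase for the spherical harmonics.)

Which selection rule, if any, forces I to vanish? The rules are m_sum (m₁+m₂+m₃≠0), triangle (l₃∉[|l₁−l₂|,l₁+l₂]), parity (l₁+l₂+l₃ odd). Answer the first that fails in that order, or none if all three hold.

m₁+m₂+m₃ = 1 + 3 − 4 = 0  ✓
triangle: |3−7|=4 ≤ l₃=5 ≤ 3+7=10  ✓
parity: l₁+l₂+l₃ = 15 is odd  ✗

parity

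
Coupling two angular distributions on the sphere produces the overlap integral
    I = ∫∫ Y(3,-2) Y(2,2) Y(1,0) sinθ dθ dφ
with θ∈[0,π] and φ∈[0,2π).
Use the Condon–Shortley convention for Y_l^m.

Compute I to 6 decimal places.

Checks pass: Σm=0; 6 even; l₃=1∈[1,5].
(2·3+1)(2·2+1)(2·1+1) = 105
Δ: 4! 2! 0! / 7! → 1/105
sum: t=2:+1/4 = 1/4
3j²(3 2 1; 0 0 0) = Δ·Π!·Σ² = 3/35  (sign -1)
sum: t=4:+1/24 = 1/24
3j²(3 2 1; -2 2 0) = Δ·Π!·Σ² = 1/21  (sign -1)
combine: 4πI² = 105·3/35·1/21 = 3/7
take √, sign +1: I = 0.18467439

0.184674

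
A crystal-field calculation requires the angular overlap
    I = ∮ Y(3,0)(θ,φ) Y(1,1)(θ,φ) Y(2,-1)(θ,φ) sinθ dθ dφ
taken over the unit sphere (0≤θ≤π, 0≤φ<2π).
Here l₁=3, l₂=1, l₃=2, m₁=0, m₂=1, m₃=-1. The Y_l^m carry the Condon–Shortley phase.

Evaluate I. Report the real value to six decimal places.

0.143048

Rules hold: Σm=0, L=6 even, 2≤2≤4.
N = 7·3·5 = 105
Δ = 2!·4!·0!/7! = 1/105
Racah Σ t=1..1: t=1:−1/4 = -1/4
⇒ 3j(3 1 2; 0 0 0)² = 3/35, sgn -1
Racah Σ t=2..2: t=2:+1/12 = 1/12
⇒ 3j(3 1 2; 0 1 -1)² = 1/35, sgn -1
4πI² = N·(3j₀)²·(3jₘ)² = 9/35
I = +1·√(0.257143/4π) = 0.14304817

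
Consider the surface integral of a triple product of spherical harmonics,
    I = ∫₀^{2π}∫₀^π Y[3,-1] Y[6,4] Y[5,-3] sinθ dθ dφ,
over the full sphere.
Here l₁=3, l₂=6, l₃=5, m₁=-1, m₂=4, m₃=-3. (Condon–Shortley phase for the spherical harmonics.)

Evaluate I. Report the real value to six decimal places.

0.113950

Rules hold: Σm=0, L=14 even, 3≤5≤9.
N = 7·13·11 = 1001
Δ = 4!·2!·8!/15! = 1/675675
Racah Σ t=1..3: t=1:−1/8640 t=2:+1/2304 t=3:−1/8640 = 7/34560
⇒ 3j(3 6 5; 0 0 0)² = 7/429, sgn -1
Racah Σ t=2..4: t=2:+1/322560 t=3:−1/30240 t=4:+1/69120 = -1/64512
⇒ 3j(3 6 5; -1 4 -3)² = 10/1001, sgn -1
4πI² = N·(3j₀)²·(3jₘ)² = 70/429
I = +1·√(0.16317/4π) = 0.11395029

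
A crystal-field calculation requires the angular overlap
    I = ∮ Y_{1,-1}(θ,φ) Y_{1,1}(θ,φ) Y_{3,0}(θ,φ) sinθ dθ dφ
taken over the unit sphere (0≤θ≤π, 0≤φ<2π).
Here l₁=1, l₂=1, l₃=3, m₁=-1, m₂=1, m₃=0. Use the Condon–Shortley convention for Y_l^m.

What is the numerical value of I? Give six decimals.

triangle: need 0≤l₃≤2, have 3; I=0

0.000000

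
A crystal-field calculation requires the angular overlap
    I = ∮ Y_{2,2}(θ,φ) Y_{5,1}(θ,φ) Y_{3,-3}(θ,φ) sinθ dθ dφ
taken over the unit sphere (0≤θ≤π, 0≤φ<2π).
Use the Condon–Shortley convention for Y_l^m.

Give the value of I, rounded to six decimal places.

-0.023961

Rules hold: Σm=0, L=10 even, 3≤3≤7.
N = 5·11·7 = 385
Δ = 4!·0!·6!/11! = 1/2310
Racah Σ t=2..2: t=2:+1/144 = 1/144
⇒ 3j(2 5 3; 0 0 0)² = 10/231, sgn -1
Racah Σ t=0..0: t=0:+1/17280 = 1/17280
⇒ 3j(2 5 3; 2 1 -3)² = 1/2310, sgn +1
4πI² = N·(3j₀)²·(3jₘ)² = 5/693
I = -1·√(0.00721501/4π) = -0.02396147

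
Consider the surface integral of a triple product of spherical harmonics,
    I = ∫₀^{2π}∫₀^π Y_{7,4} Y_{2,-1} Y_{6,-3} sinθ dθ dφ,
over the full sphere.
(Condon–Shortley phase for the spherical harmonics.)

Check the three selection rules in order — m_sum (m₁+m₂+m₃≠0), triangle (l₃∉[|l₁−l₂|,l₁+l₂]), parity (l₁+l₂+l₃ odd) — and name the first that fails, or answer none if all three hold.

m₁+m₂+m₃ = 4 − 1 − 3 = 0  ✓
triangle: |7−2|=5 ≤ l₃=6 ≤ 7+2=9  ✓
parity: l₁+l₂+l₃ = 15 is odd  ✗

parity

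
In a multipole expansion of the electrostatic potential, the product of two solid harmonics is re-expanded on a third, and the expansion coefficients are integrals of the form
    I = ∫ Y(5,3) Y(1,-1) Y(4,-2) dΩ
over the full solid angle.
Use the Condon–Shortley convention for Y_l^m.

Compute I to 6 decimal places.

Rules hold: Σm=0, L=10 even, 4≤4≤6.
N = 11·3·9 = 297
Δ = 2!·8!·0!/11! = 1/495
Racah Σ t=1..1: t=1:−1/576 = -1/576
⇒ 3j(5 1 4; 0 0 0)² = 5/99, sgn -1
Racah Σ t=0..0: t=0:+1/2880 = 1/2880
⇒ 3j(5 1 4; 3 -1 -2)² = 28/495, sgn +1
4πI² = N·(3j₀)²·(3jₘ)² = 28/33
I = -1·√(0.848485/4π) = -0.25984664

-0.259847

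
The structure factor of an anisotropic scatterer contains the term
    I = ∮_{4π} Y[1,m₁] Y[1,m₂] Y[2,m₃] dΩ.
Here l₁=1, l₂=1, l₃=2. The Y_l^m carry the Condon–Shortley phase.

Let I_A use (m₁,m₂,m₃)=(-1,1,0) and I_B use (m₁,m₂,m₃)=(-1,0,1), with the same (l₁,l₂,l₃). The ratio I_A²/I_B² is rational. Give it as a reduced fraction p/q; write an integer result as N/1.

1/3

Shared (l₁,l₂,l₃)=(1,1,2): N and (l;000)² cancel in I_A²/I_B².
A: Δ = 0!·2!·2!/5! = 1/30; Racah Σ t=0..0: t=0:+1/4 = 1/4; ⇒ 3j(1 1 2; -1 1 0)² = 1/30, sgn +1
B: Δ = 0!·2!·2!/5! = 1/30; Racah Σ t=0..0: t=0:+1/2 = 1/2; ⇒ 3j(1 1 2; -1 0 1)² = 1/10, sgn -1
I_A²/I_B² = (1/30)/(1/10) = 1/3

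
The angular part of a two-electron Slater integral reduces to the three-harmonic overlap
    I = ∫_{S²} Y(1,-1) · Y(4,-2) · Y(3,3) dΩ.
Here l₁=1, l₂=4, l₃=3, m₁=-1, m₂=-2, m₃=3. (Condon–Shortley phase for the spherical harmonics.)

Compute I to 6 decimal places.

Checks pass: Σm=0; 8 even; l₃=3∈[3,5].
(2·1+1)(2·4+1)(2·3+1) = 189
Δ: 2! 0! 6! / 9! → 1/252
sum: t=1:−1/36 = -1/36
3j²(1 4 3; 0 0 0) = Δ·Π!·Σ² = 4/63  (sign +1)
sum: t=2:+1/1440 = 1/1440
3j²(1 4 3; -1 -2 3) = Δ·Π!·Σ² = 1/252  (sign +1)
combine: 4πI² = 189·4/63·1/252 = 1/21
take √, sign +1: I = 0.06155813

0.061558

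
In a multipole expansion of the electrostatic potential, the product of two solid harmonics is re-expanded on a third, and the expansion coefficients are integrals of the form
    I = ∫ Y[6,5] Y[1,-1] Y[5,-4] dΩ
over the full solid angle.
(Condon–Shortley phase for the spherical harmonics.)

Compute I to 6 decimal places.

m-sum 0 ✓  L=12 even ✓  5≤5≤7 ✓
Π(2lᵢ+1) = 13×3×11 = 429
triangle coeff Δ(6,1,5) = 1/858
Σ_t [1,1]: t=1:−1/14400 = -1/14400
(3j)²=6/143 [(6 1 5; 0 0 0)], sign=+1
Σ_t [0,0]: t=0:+1/725760 = 1/725760
(3j)²=5/78 [(6 1 5; 5 -1 -4)], sign=-1
⇒ 4πI² = 15/13
I = (-1)√(15/13/(4π)) = -0.30301841

-0.303018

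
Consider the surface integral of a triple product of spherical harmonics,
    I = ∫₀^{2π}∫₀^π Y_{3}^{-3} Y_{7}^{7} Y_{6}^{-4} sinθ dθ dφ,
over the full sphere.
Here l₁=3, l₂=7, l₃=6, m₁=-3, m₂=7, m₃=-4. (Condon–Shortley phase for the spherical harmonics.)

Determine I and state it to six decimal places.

m-sum 0 ✓  L=16 even ✓  4≤6≤10 ✓
Π(2lᵢ+1) = 7×15×13 = 1365
triangle coeff Δ(3,7,6) = 1/2042040
Σ_t [1,3]: t=1:−1/207360 t=2:+1/57600 t=3:−1/207360 = 1/129600
(3j)²=168/12155 [(3 7 6; 0 0 0)], sign=+1
Σ_t [4,4]: t=4:+1/174182400 = 1/174182400
(3j)²=1/136 [(3 7 6; -3 7 -4)], sign=+1
⇒ 4πI² = 441/3179
I = (+1)√(441/3179/(4π)) = 0.10506767

0.105068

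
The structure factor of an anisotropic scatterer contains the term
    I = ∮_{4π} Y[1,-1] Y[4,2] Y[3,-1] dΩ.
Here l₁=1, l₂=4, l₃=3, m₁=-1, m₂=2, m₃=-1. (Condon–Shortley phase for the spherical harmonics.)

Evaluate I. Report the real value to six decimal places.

0.238414

Rules hold: Σm=0, L=8 even, 3≤3≤5.
N = 3·9·7 = 189
Δ = 2!·0!·6!/9! = 1/252
Racah Σ t=1..1: t=1:−1/36 = -1/36
⇒ 3j(1 4 3; 0 0 0)² = 4/63, sgn +1
Racah Σ t=2..2: t=2:+1/96 = 1/96
⇒ 3j(1 4 3; -1 2 -1)² = 5/84, sgn +1
4πI² = N·(3j₀)²·(3jₘ)² = 5/7
I = +1·√(0.714286/4π) = 0.23841361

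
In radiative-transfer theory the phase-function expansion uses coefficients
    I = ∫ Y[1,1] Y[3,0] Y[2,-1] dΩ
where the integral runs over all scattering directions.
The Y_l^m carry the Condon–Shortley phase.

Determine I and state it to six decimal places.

Rules hold: Σm=0, L=6 even, 2≤2≤4.
N = 3·7·5 = 105
Δ = 2!·0!·4!/7! = 1/105
Racah Σ t=1..1: t=1:−1/4 = -1/4
⇒ 3j(1 3 2; 0 0 0)² = 3/35, sgn -1
Racah Σ t=0..0: t=0:+1/12 = 1/12
⇒ 3j(1 3 2; 1 0 -1)² = 1/35, sgn -1
4πI² = N·(3j₀)²·(3jₘ)² = 9/35
I = +1·√(0.257143/4π) = 0.14304817

0.143048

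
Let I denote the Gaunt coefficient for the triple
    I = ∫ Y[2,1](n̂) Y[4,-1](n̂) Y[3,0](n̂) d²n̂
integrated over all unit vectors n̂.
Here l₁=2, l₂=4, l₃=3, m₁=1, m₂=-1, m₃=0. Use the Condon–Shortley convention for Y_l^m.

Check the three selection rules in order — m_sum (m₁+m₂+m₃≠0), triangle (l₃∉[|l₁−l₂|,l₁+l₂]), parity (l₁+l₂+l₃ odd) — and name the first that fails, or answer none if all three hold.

parity

azimuthal sum: 1 − 1 + 0 = 0  ✓
2 ≤ 3 ≤ 6 (triangle on l)  ✓
L = 2 + 4 + 3 = 9 (odd)  ✗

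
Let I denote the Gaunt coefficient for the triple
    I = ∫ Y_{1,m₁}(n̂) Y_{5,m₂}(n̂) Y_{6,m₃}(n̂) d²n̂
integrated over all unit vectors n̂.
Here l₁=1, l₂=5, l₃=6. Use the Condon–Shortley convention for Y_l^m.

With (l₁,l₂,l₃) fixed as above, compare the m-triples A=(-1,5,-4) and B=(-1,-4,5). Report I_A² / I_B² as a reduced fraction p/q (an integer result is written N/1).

l's match ⇒ only the (l;m) 3-j factors differ between A and B.
A: triangle coeff Δ(1,5,6) = 1/858; Σ_t [0,0]: t=0:+1/7257600 = 1/7257600; (3j)²=1/858 [(1 5 6; -1 5 -4)], sign=+1
B: triangle coeff Δ(1,5,6) = 1/858; Σ_t [0,0]: t=0:+1/725760 = 1/725760; (3j)²=5/78 [(1 5 6; -1 -4 5)], sign=-1
I_A²/I_B² = (1/858)/(5/78) = 1/55

1/55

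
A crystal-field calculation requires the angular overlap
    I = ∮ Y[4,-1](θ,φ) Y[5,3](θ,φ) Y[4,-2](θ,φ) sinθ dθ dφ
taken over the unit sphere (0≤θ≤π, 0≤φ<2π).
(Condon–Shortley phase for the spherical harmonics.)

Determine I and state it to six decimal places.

Σlᵢ=13 odd — θ-integrand is odd under cosθ→−cosθ; I=0

0.000000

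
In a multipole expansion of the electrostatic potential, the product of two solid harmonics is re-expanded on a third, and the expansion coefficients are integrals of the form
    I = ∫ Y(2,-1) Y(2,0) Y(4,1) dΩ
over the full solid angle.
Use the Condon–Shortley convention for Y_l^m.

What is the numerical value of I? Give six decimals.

m-sum 0 ✓  L=8 even ✓  0≤4≤4 ✓
Π(2lᵢ+1) = 5×5×9 = 225
triangle coeff Δ(2,2,4) = 1/630
Σ_t [0,0]: t=0:+1/16 = 1/16
(3j)²=2/35 [(2 2 4; 0 0 0)], sign=+1
Σ_t [0,0]: t=0:+1/24 = 1/24
(3j)²=1/21 [(2 2 4; -1 0 1)], sign=-1
⇒ 4πI² = 30/49
I = (-1)√(30/49/(4π)) = -0.22072812

-0.220728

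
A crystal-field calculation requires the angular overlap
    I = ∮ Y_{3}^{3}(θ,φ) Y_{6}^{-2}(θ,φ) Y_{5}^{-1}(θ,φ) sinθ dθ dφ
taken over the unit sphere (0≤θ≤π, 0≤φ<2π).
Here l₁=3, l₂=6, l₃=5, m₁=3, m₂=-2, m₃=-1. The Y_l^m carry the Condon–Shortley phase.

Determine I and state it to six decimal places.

-0.174062

Rules hold: Σm=0, L=14 even, 3≤5≤9.
N = 7·13·11 = 1001
Δ = 4!·2!·8!/15! = 1/675675
Racah Σ t=1..3: t=1:−1/8640 t=2:+1/2304 t=3:−1/8640 = 7/34560
⇒ 3j(3 6 5; 0 0 0)² = 7/429, sgn -1
Racah Σ t=0..0: t=0:+1/27648 = 1/27648
⇒ 3j(3 6 5; 3 -2 -1)² = 10/429, sgn +1
4πI² = N·(3j₀)²·(3jₘ)² = 490/1287
I = -1·√(0.38073/4π) = -0.17406195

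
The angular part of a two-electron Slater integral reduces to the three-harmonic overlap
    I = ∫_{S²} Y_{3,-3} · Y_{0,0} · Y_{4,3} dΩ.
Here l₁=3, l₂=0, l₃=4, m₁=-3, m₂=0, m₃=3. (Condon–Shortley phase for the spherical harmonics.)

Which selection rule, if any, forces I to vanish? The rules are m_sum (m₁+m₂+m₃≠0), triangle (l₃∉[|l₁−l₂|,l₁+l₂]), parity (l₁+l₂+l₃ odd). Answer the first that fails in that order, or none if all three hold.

triangle

Σmᵢ = 0  ✓
l₃∈[|l₁−l₂|,l₁+l₂]=[3,3], have l₃=4  ✗
Σlᵢ = 7 ⇒ odd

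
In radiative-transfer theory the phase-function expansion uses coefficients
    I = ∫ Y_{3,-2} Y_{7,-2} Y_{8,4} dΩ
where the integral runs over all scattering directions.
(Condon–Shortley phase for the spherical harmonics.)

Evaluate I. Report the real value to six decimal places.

0.021050

Checks pass: Σm=0; 18 even; l₃=8∈[4,10].
(2·3+1)(2·7+1)(2·8+1) = 1785
Δ: 2! 4! 12! / 19! → 1/5290740
sum: t=0:+1/7257600 t=1:−1/2073600 t=2:+1/7257600 = -1/4838400
3j²(3 7 8; 0 0 0) = Δ·Π!·Σ² = 252/20995  (sign -1)
sum: t=1:−1/23224320 t=2:+1/26127360 = -1/209018880
3j²(3 7 8; -2 -2 4) = Δ·Π!·Σ² = 275/1058148  (sign -1)
combine: 4πI² = 1785·252/20995·275/1058148 = 5775/1037153
take √, sign +1: I = 0.02104988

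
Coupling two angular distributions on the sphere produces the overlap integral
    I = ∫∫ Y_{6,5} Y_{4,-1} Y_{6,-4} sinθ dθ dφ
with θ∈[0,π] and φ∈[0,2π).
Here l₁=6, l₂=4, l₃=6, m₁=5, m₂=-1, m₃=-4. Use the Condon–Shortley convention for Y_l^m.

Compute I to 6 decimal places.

0.047465

Rules hold: Σm=0, L=16 even, 2≤6≤10.
N = 13·9·13 = 1521
Δ = 4!·8!·4!/17! = 1/15315300
Racah Σ t=0..4: t=0:+1/829440 t=1:−1/25920 t=2:+1/9216 t=3:−1/25920 t=4:+1/829440 = 7/207360
⇒ 3j(6 4 6; 0 0 0)² = 28/2431, sgn +1
Racah Σ t=0..1: t=0:+1/725760 t=1:−1/967680 = 1/2903040
⇒ 3j(6 4 6; 5 -1 -4)² = 5/3094, sgn +1
4πI² = N·(3j₀)²·(3jₘ)² = 90/3179
I = +1·√(0.0283108/4π) = 0.04746473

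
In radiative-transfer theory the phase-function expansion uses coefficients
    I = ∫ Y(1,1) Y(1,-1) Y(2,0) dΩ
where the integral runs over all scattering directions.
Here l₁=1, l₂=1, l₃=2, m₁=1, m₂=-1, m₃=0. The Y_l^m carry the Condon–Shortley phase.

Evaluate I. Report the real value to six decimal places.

0.126157

m-sum 0 ✓  L=4 even ✓  0≤2≤2 ✓
Π(2lᵢ+1) = 3×3×5 = 45
triangle coeff Δ(1,1,2) = 1/30
Σ_t [0,0]: t=0:+1/1 = 1/1
(3j)²=2/15 [(1 1 2; 0 0 0)], sign=+1
Σ_t [0,0]: t=0:+1/4 = 1/4
(3j)²=1/30 [(1 1 2; 1 -1 0)], sign=+1
⇒ 4πI² = 1/5
I = (+1)√(1/5/(4π)) = 0.12615663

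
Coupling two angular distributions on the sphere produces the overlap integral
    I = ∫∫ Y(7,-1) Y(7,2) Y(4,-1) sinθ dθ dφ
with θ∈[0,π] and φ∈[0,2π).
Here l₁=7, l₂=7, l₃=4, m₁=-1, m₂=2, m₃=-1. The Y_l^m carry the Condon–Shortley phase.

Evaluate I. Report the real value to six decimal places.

m-sum 0 ✓  L=18 even ✓  0≤4≤14 ✓
Π(2lᵢ+1) = 15×15×9 = 2025
triangle coeff Δ(7,7,4) = 1/58198140
Σ_t [3,7]: t=3:−1/17418240 t=4:+1/622080 t=5:−1/230400 t=6:+1/622080 t=7:−1/17418240 = -1/806400
(3j)²=2268/230945 [(7 7 4; 0 0 0)], sign=-1
Σ_t [5,8]: t=5:−1/2073600 t=6:+1/414720 t=7:−1/725760 t=8:+1/11612160 = 37/58060800
(3j)²=4107/646646 [(7 7 4; -1 2 -1)], sign=-1
⇒ 4πI² = 269460270/2133423721
I = (+1)√(269460270/2133423721/(4π)) = 0.10025450

0.100255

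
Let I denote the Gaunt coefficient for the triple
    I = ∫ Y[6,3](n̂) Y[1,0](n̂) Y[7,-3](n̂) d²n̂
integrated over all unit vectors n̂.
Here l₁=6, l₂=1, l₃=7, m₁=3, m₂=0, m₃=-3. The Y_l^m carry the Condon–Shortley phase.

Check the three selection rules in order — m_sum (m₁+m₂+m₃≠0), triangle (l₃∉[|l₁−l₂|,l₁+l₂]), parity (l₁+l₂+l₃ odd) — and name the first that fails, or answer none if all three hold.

azimuthal sum: 3 + 0 − 3 = 0  ✓
5 ≤ 7 ≤ 7 (triangle on l)  ✓
L = 6 + 1 + 7 = 14 (even)  ✓

none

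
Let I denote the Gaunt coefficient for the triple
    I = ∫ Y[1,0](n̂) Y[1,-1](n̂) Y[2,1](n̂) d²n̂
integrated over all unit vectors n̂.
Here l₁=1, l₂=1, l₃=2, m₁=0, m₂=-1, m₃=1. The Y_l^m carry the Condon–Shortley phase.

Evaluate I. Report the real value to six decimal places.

-0.218510

Rules hold: Σm=0, L=4 even, 0≤2≤2.
N = 3·3·5 = 45
Δ = 0!·2!·2!/5! = 1/30
Racah Σ t=0..0: t=0:+1/1 = 1/1
⇒ 3j(1 1 2; 0 0 0)² = 2/15, sgn +1
Racah Σ t=0..0: t=0:+1/2 = 1/2
⇒ 3j(1 1 2; 0 -1 1)² = 1/10, sgn -1
4πI² = N·(3j₀)²·(3jₘ)² = 3/5
I = -1·√(0.6/4π) = -0.21850969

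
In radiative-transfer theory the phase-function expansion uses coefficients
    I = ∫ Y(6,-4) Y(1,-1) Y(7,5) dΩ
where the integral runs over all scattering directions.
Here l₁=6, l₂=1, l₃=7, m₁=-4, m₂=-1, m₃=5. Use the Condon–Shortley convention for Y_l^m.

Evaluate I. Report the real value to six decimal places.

m-sum 0 ✓  L=14 even ✓  5≤7≤7 ✓
Π(2lᵢ+1) = 13×3×15 = 585
triangle coeff Δ(6,1,7) = 1/1365
Σ_t [0,0]: t=0:+1/518400 = 1/518400
(3j)²=7/195 [(6 1 7; 0 0 0)], sign=-1
Σ_t [0,0]: t=0:+1/14515200 = 1/14515200
(3j)²=22/455 [(6 1 7; -4 -1 5)], sign=+1
⇒ 4πI² = 66/65
I = (-1)√(66/65/(4π)) = -0.28425647

-0.284256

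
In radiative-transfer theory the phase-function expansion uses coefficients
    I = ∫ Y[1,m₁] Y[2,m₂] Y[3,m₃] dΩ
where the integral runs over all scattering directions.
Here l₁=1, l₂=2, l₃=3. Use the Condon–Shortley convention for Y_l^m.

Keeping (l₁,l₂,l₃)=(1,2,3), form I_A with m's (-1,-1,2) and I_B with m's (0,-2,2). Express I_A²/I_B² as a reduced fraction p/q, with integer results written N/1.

2/1

Shared (l₁,l₂,l₃)=(1,2,3): N and (l;000)² cancel in I_A²/I_B².
A: Δ = 0!·2!·4!/7! = 1/105; Racah Σ t=0..0: t=0:+1/12 = 1/12; ⇒ 3j(1 2 3; -1 -1 2)² = 2/21, sgn -1
B: Δ = 0!·2!·4!/7! = 1/105; Racah Σ t=0..0: t=0:+1/24 = 1/24; ⇒ 3j(1 2 3; 0 -2 2)² = 1/21, sgn -1
I_A²/I_B² = (2/21)/(1/21) = 2/1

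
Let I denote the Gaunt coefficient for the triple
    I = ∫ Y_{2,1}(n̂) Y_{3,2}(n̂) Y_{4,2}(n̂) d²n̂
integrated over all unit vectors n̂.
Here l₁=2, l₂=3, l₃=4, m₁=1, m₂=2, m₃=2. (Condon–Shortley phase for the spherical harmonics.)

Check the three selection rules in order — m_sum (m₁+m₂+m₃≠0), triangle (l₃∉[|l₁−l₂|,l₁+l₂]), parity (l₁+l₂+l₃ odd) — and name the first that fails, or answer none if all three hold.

m_sum

Σmᵢ = 5  ✗
l₃∈[|l₁−l₂|,l₁+l₂]=[1,5], have l₃=4
Σlᵢ = 9 ⇒ odd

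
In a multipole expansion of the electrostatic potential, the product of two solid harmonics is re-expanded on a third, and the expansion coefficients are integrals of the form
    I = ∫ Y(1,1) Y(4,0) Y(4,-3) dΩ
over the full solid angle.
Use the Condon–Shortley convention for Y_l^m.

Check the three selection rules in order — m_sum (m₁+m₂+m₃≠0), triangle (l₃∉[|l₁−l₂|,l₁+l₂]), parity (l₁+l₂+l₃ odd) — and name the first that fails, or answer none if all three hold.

m_sum

Σmᵢ = -2  ✗
l₃∈[|l₁−l₂|,l₁+l₂]=[3,5], have l₃=4
Σlᵢ = 9 ⇒ odd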